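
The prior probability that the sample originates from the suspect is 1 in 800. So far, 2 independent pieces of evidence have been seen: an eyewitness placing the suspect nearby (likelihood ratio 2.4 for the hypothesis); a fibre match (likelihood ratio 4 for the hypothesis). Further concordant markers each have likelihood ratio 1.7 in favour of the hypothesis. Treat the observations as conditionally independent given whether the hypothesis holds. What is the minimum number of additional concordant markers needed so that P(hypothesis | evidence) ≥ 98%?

16

Prior odds = 0.00125/0.99875 = 1/799.
Combined Bayes factor of the evidence already in hand = 2.4 × 4 = 9.6.
Odds after that evidence = (1/799) × 9.6 = 48/3995.
Target odds = 0.98/0.02 = 49.
Need 1.7ⁿ ≥ 49 ÷ (48/3995) = 195755/48.
1.7¹⁵ ≈2862.42 falls short of 195755/48 but 1.7¹⁶ ≈4866.12 reaches it, so n = 16.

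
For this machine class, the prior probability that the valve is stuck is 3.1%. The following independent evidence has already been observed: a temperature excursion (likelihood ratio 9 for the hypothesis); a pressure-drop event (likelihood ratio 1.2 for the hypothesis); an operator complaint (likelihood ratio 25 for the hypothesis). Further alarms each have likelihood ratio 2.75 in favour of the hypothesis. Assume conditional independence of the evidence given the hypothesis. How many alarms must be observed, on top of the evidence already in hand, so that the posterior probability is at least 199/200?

Prior odds = 0.031/0.969 = 31/969.
Combined Bayes factor of the evidence already in hand = 9 × 1.2 × 25 = 270.
Odds after that evidence = (31/969) × 270 = 2790/323.
Target odds = 0.995/0.005 = 199.
Need 2.75ⁿ ≥ 199 ÷ (2790/323) = 64277/2790.
2.75³ = 20.796875 falls short of 64277/2790 but 2.75⁴ = 57.19140625 reaches it, so n = 4.

4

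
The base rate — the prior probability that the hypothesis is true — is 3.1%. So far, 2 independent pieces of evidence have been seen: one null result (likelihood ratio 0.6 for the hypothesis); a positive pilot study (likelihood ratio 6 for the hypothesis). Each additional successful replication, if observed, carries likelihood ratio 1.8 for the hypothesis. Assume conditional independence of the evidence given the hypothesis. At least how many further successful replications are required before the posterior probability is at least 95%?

Prior odds = 0.031/0.969 = 31/969.
Combined Bayes factor of the evidence already in hand = 0.6 × 6 = 3.6.
Odds after that evidence = (31/969) × 3.6 = 186/1615.
Target odds = 0.95/0.05 = 19.
Need 1.8ⁿ ≥ 19 ÷ (186/1615) = 30685/186.
1.8⁸ = 43046721/390625 falls short of 30685/186 but 1.8⁹ = 387420489/1953125 reaches it, so n = 9.

9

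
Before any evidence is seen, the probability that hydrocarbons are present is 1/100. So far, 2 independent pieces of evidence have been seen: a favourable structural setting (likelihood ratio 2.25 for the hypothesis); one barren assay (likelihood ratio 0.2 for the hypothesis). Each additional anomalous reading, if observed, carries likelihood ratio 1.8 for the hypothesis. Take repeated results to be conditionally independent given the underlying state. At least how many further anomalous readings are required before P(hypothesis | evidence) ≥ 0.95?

Prior odds = 0.01/0.99 = 1/99.
Combined Bayes factor of the evidence already in hand = 2.25 × 0.2 = 0.45.
Odds after that evidence = (1/99) × 0.45 = 1/220.
Target odds = 0.95/0.05 = 19.
Need 1.8ⁿ ≥ 19 ÷ (1/220) = 4180.
1.8¹⁴ ≈3748.13 falls short of 4180 but 1.8¹⁵ ≈6746.64 reaches it, so n = 15.

15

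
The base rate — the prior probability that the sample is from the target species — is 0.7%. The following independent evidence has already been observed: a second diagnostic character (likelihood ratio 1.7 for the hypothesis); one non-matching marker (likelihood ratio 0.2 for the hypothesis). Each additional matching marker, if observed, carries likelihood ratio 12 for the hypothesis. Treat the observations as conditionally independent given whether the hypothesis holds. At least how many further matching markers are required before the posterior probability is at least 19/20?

4

Prior odds = 0.007/0.993 = 7/993.
Combined Bayes factor of the evidence already in hand = 1.7 × 0.2 = 0.34.
Odds after that evidence = (7/993) × 0.34 = 119/49650.
Target odds = 0.95/0.05 = 19.
Need 12ⁿ ≥ 19 ÷ (119/49650) = 943350/119.
12³ = 1728 falls short of 943350/119 but 12⁴ = 20736 reaches it, so n = 4.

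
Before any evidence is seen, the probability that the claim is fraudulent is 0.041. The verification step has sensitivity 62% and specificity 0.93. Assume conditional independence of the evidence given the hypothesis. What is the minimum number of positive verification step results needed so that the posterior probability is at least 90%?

Prior odds: 0.041 ÷ 0.959 = 41/959.
False-positive rate = 1 − 0.93 = 0.07; likelihood ratio of a positive = 0.62/0.07 = 62/7.
Target posterior odds = 0.9/0.1 = 9.
Need (41/959) × (62/7)ⁿ ≥ 9, i.e. (62/7)ⁿ ≥ 8631/41.
(62/7)² = 3844/49 falls short of 8631/41 but (62/7)³ = 238328/343 reaches it, so n = 3.

3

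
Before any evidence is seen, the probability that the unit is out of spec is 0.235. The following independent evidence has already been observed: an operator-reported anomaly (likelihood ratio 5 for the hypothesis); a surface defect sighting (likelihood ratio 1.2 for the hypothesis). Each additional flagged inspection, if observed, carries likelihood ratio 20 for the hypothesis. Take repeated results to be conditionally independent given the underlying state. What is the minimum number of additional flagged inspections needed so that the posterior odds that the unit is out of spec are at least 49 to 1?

2

Prior odds = 0.235/0.765 = 47/153.
Combined Bayes factor of the evidence already in hand = 5 × 1.2 = 6.
Odds after that evidence = (47/153) × 6 = 94/51.
Target odds = 49.
Need 20ⁿ ≥ 49 ÷ (94/51) = 2499/94.
20¹ = 20 falls short of 2499/94 but 20² = 400 reaches it, so n = 2.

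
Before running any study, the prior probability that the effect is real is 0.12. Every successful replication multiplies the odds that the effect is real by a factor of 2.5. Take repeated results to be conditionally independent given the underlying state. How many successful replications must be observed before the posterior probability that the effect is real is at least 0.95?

Prior odds: 0.12 ÷ 0.88 = 3/22.
Likelihood ratio per successful replication = 2.5.
Target posterior odds = 0.95/0.05 = 19.
Need (3/22) × 2.5ⁿ ≥ 19, i.e. 2.5ⁿ ≥ 418/3.
2.5⁵ = 97.65625 falls short of 418/3 but 2.5⁶ = 244.140625 reaches it, so n = 6.

6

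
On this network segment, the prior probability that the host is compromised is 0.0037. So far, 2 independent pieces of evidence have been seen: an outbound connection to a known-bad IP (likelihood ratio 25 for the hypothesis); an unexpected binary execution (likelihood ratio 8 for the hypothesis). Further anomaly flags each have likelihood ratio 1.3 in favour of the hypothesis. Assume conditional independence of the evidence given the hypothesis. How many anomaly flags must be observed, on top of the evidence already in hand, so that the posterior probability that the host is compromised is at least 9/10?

10

Prior odds = 0.0037/0.9963 = 37/9963.
Combined Bayes factor of the evidence already in hand = 25 × 8 = 200.
Odds after that evidence = (37/9963) × 200 = 7400/9963.
Target odds = 0.9/0.1 = 9.
Need 1.3ⁿ ≥ 9 ÷ (7400/9963) = 89667/7400.
1.3⁹ ≈10.6045 falls short of 89667/7400 but 1.3¹⁰ ≈13.7858 reaches it, so n = 10.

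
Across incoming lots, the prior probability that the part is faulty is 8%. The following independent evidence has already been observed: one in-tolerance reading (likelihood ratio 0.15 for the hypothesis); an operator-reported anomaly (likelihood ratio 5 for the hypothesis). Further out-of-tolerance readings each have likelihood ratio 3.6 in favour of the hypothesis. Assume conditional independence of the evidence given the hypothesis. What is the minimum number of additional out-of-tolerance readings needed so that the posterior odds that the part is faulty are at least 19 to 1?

5

Prior odds = 0.08/0.92 = 2/23.
Combined Bayes factor of the evidence already in hand = 0.15 × 5 = 0.75.
Odds after that evidence = (2/23) × 0.75 = 3/46.
Target odds = 19.
Need 3.6ⁿ ≥ 19 ÷ (3/46) = 874/3.
3.6⁴ = 167.9616 falls short of 874/3 but 3.6⁵ = 604.66176 reaches it, so n = 5.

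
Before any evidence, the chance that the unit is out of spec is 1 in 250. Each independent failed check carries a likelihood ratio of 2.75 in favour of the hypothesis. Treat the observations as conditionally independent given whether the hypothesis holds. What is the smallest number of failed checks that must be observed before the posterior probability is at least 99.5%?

11

Prior odds = 0.004/0.996 = 1/249.
Likelihood ratio per failed check = 2.75.
Target odds: 0.995 ÷ 0.005 = 199.
Need (1/249) × 2.75ⁿ ≥ 199, i.e. 2.75ⁿ ≥ 49551.
2.75¹⁰ ≈24735.9 falls short of 49551 but 2.75¹¹ ≈68023.6 reaches it, so n = 11.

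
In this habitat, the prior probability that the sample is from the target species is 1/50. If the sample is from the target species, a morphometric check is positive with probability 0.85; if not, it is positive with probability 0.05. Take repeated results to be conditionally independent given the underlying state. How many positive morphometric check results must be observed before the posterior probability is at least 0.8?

Prior odds: 0.02 ÷ 0.98 = 1/49.
Likelihood ratio of a positive = 0.85/0.05 = 17.
Target posterior odds = 0.8/0.2 = 4.
Require 17ⁿ ≥ 4 ÷ (1/49) = 196.
17¹ = 17 falls short of 196 but 17² = 289 reaches it, so n = 2.

2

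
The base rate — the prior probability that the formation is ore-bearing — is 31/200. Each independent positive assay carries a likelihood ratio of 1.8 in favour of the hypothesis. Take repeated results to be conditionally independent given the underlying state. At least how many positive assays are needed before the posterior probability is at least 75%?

5

Prior odds = 0.155/0.845 = 31/169.
Likelihood ratio per positive assay = 1.8.
Target odds: 0.75 ÷ 0.25 = 3.
Require 1.8ⁿ ≥ 3 ÷ (31/169) = 507/31.
1.8⁴ = 10.4976 falls short of 507/31 but 1.8⁵ = 18.89568 reaches it, so n = 5.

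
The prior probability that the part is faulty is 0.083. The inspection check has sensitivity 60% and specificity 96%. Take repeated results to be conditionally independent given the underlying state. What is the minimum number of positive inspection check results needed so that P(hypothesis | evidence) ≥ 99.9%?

4

Prior odds = 0.083/0.917 = 83/917.
False-positive rate = 1 − 0.96 = 0.04; likelihood ratio of a positive = 0.6/0.04 = 15.
Target odds: 0.999 ÷ 0.001 = 999.
Require 15ⁿ ≥ 999 ÷ (83/917) = 916083/83.
15³ = 3375 falls short of 916083/83 but 15⁴ = 50625 reaches it, so n = 4.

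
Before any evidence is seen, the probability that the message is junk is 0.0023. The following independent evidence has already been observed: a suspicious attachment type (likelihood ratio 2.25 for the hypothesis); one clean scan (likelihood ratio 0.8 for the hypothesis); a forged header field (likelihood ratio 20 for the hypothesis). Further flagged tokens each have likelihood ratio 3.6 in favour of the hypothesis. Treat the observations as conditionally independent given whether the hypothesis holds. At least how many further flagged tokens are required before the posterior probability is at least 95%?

Prior odds = 0.0023/0.9977 = 23/9977.
Combined Bayes factor of the evidence already in hand = 2.25 × 0.8 × 20 = 36.
Odds after that evidence = (23/9977) × 36 = 828/9977.
Target odds = 0.95/0.05 = 19.
Need 3.6ⁿ ≥ 19 ÷ (828/9977) = 189563/828.
3.6⁴ = 167.9616 falls short of 189563/828 but 3.6⁵ = 604.66176 reaches it, so n = 5.

5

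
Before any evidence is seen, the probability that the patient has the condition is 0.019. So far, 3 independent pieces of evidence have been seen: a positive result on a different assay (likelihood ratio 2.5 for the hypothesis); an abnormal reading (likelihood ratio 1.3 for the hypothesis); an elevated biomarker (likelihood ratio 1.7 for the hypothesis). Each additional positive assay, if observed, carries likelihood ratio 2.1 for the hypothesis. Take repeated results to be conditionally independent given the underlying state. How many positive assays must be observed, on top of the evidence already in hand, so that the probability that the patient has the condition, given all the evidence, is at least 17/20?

6

Prior odds = 0.019/0.981 = 19/981.
Combined Bayes factor of the evidence already in hand = 2.5 × 1.3 × 1.7 = 5.525.
Odds after that evidence = (19/981) × 5.525 = 4199/39240.
Target odds = 0.85/0.15 = 17/3.
Need 2.1ⁿ ≥ 17/3 ÷ (4199/39240) = 13080/247.
2.1⁵ = 4084101/100000 falls short of 13080/247 but 2.1⁶ = 85766121/1000000 reaches it, so n = 6.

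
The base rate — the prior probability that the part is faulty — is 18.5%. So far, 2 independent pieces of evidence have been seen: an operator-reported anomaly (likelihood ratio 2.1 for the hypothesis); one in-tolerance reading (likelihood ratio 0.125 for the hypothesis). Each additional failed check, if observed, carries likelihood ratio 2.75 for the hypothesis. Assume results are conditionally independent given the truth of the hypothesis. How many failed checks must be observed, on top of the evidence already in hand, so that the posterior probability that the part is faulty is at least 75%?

4

Prior odds = 0.185/0.815 = 37/163.
Combined Bayes factor of the evidence already in hand = 2.1 × 0.125 = 0.2625.
Odds after that evidence = (37/163) × 0.2625 = 777/13040.
Target odds = 0.75/0.25 = 3.
Need 2.75ⁿ ≥ 3 ÷ (777/13040) = 13040/259.
2.75³ = 20.796875 falls short of 13040/259 but 2.75⁴ = 57.19140625 reaches it, so n = 4.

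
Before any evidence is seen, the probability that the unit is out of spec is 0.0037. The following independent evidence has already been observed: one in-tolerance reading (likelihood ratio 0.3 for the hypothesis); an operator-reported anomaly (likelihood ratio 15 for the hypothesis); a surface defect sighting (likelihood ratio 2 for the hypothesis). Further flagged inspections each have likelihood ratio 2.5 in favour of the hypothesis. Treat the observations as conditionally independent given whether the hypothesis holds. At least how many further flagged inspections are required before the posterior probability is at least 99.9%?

Prior odds = 0.0037/0.9963 = 37/9963.
Combined Bayes factor of the evidence already in hand = 0.3 × 15 × 2 = 9.
Odds after that evidence = (37/9963) × 9 = 37/1107.
Target odds = 0.999/0.001 = 999.
Need 2.5ⁿ ≥ 999 ÷ (37/1107) = 29889.
2.5¹¹ = 48828125/2048 falls short of 29889 but 2.5¹² = 244140625/4096 reaches it, so n = 12.

12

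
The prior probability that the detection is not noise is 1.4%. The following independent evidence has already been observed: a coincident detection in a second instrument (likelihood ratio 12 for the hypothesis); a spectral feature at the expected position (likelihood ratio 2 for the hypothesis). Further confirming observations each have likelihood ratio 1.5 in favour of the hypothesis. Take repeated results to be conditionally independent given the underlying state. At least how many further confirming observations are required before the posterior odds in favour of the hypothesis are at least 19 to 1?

10

Prior odds = 0.014/0.986 = 7/493.
Combined Bayes factor of the evidence already in hand = 12 × 2 = 24.
Odds after that evidence = (7/493) × 24 = 168/493.
Target odds = 19.
Need 1.5ⁿ ≥ 19 ÷ (168/493) = 9367/168.
1.5⁹ = 19683/512 falls short of 9367/168 but 1.5¹⁰ = 59049/1024 reaches it, so n = 10.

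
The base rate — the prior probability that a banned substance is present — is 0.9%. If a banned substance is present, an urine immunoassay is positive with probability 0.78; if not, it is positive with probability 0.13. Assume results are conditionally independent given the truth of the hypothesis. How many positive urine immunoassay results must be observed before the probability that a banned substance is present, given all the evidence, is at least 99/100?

Prior odds = 0.009/0.991 = 9/991.
Likelihood ratio of a positive = 0.78/0.13 = 6.
Target odds: 0.99 ÷ 0.01 = 99.
Need (9/991) × 6ⁿ ≥ 99, i.e. 6ⁿ ≥ 10901.
6⁵ = 7776 falls short of 10901 but 6⁶ = 46656 reaches it, so n = 6.

6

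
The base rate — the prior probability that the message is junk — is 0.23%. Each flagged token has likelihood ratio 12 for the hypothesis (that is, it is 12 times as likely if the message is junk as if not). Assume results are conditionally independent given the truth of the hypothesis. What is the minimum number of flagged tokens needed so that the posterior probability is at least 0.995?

5

Prior odds = 0.0023/0.9977 = 23/9977.
Likelihood ratio per flagged token = 12.
Target odds: 0.995 ÷ 0.005 = 199.
Require 12ⁿ ≥ 199 ÷ (23/9977) = 1985423/23.
12⁴ = 20736 falls short of 1985423/23 but 12⁵ = 248832 reaches it, so n = 5.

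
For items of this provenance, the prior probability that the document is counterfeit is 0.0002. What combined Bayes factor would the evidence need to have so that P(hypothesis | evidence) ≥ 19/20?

Prior odds = 0.0002/0.9998 = 1/4999.
Target odds = 0.95/0.05 = 19.
Required Bayes factor = 19 ÷ (1/4999) = 94981.

94981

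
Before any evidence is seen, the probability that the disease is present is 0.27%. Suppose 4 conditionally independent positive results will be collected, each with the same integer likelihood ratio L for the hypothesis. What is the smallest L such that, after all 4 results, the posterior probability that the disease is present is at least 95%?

10

Prior odds = 0.0027/0.9973 = 27/9973.
Target odds = 0.95/0.05 = 19.
Need L⁴ ≥ 19 ÷ (27/9973) = 189487/27.
9⁴ = 6561 < 189487/27 ≤ 10000 = 10⁴, so L = 10.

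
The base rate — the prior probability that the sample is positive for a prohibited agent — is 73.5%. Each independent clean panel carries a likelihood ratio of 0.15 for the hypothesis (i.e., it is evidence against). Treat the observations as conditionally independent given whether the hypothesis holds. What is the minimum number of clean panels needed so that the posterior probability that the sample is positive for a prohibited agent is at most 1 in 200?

4

Prior odds: 0.735 ÷ 0.265 = 147/53.
Likelihood ratio per clean panel = 0.15.
Target odds: 0.005 ÷ 0.995 = 1/199.
Require 0.15ⁿ ≤ 1/199 ÷ (147/53) = 53/29253.
0.15³ = 0.003375 is still above 53/29253 but 0.15⁴ = 81/160000 is at or below it, so n = 4.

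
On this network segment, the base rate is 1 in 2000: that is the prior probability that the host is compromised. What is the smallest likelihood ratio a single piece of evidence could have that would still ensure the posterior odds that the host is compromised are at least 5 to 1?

9995

Prior odds = 0.0005/0.9995 = 1/1999.
Target odds = 5.
Required Bayes factor = 5 ÷ (1/1999) = 9995.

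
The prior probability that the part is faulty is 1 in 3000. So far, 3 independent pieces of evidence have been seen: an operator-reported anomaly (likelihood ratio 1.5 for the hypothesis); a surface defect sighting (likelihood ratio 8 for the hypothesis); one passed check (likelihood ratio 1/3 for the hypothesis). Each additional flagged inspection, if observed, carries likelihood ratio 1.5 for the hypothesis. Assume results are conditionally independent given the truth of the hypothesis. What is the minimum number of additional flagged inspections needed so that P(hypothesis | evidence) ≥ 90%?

Prior odds = (1/3000)/(2999/3000) = 1/2999.
Combined Bayes factor of the evidence already in hand = 1.5 × 8 × (1/3) = 4.
Odds after that evidence = (1/2999) × 4 = 4/2999.
Target odds = 0.9/0.1 = 9.
Need 1.5ⁿ ≥ 9 ÷ (4/2999) = 6747.75.
1.5²¹ ≈4987.89 falls short of 6747.75 but 1.5²² ≈7481.83 reaches it, so n = 22.

22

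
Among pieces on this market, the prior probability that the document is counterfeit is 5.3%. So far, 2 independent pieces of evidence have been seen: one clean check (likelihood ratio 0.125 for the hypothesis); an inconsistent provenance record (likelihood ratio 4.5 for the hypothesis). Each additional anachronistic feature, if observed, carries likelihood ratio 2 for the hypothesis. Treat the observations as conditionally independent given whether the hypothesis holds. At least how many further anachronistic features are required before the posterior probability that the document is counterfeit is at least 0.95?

10

Prior odds = 0.053/0.947 = 53/947.
Combined Bayes factor of the evidence already in hand = 0.125 × 4.5 = 0.5625.
Odds after that evidence = (53/947) × 0.5625 = 477/15152.
Target odds = 0.95/0.05 = 19.
Need 2ⁿ ≥ 19 ÷ (477/15152) = 287888/477.
2⁹ = 512 falls short of 287888/477 but 2¹⁰ = 1024 reaches it, so n = 10.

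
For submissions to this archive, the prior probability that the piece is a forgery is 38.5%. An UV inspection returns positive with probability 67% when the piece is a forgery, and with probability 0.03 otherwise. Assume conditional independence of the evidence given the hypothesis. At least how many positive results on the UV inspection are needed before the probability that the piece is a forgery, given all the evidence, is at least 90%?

Prior odds: 0.385 ÷ 0.615 = 77/123.
Likelihood ratio of a positive result = 0.67/0.03 = 67/3.
Target posterior odds = 0.9/0.1 = 9.
Need (77/123) × (67/3)ⁿ ≥ 9, i.e. (67/3)ⁿ ≥ 1107/77.
(67/3)¹ = 67/3, which meets the required 1107/77; so n = 1.

1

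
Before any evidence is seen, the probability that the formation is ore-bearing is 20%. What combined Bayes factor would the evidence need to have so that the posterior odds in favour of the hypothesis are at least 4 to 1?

16

Prior odds = 0.2/0.8 = 0.25.
Target odds = 4.
Required Bayes factor = 4 ÷ 0.25 = 16.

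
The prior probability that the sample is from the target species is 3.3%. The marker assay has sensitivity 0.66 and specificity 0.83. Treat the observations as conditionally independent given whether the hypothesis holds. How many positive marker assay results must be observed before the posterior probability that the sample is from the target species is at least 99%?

Prior odds = 0.033/0.967 = 33/967.
False-positive rate = 1 − 0.83 = 0.17; likelihood ratio of a positive = 0.66/0.17 = 66/17.
Target posterior odds = 0.99/0.01 = 99.
Need (33/967) × (66/17)ⁿ ≥ 99, i.e. (66/17)ⁿ ≥ 2901.
(66/17)⁵ ≈882.013 falls short of 2901 but (66/17)⁶ ≈3424.29 reaches it, so n = 6.

6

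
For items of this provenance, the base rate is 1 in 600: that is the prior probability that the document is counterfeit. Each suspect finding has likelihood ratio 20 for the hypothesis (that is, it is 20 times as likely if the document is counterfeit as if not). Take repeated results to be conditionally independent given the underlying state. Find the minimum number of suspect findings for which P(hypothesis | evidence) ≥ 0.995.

Prior odds: (1/600) ÷ (599/600) = 1/599.
Likelihood ratio per suspect finding = 20.
Target odds: 0.995 ÷ 0.005 = 199.
Require 20ⁿ ≥ 199 ÷ (1/599) = 119201.
20³ = 8000 falls short of 119201 but 20⁴ = 160000 reaches it, so n = 4.

4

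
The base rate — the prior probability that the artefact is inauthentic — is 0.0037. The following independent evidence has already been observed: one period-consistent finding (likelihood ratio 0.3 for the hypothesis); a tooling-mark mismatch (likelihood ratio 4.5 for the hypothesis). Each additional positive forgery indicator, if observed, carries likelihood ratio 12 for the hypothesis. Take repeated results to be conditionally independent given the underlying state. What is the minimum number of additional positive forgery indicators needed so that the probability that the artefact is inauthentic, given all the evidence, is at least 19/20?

4

Prior odds = 0.0037/0.9963 = 37/9963.
Combined Bayes factor of the evidence already in hand = 0.3 × 4.5 = 1.35.
Odds after that evidence = (37/9963) × 1.35 = 37/7380.
Target odds = 0.95/0.05 = 19.
Need 12ⁿ ≥ 19 ÷ (37/7380) = 140220/37.
12³ = 1728 falls short of 140220/37 but 12⁴ = 20736 reaches it, so n = 4.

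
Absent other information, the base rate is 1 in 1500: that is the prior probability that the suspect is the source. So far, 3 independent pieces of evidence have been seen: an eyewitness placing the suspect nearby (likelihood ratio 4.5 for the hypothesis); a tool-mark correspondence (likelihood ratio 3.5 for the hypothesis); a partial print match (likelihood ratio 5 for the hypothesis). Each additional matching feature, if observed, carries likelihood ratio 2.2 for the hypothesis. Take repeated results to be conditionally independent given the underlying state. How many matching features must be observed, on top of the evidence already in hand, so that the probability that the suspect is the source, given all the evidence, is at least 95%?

8

Prior odds = (1/1500)/(1499/1500) = 1/1499.
Combined Bayes factor of the evidence already in hand = 4.5 × 3.5 × 5 = 78.75.
Odds after that evidence = (1/1499) × 78.75 = 315/5996.
Target odds = 0.95/0.05 = 19.
Need 2.2ⁿ ≥ 19 ÷ (315/5996) = 113924/315.
2.2⁷ = 19487171/78125 falls short of 113924/315 but 2.2⁸ = 214358881/390625 reaches it, so n = 8.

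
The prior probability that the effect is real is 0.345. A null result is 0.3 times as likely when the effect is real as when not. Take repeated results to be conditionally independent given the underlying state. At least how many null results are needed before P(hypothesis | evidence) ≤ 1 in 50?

Prior odds: 0.345 ÷ 0.655 = 69/131.
Likelihood ratio per null result = 0.3.
Target posterior odds = 0.02/0.98 = 1/49.
Need (69/131) × 0.3ⁿ ≤ 1/49, i.e. 0.3ⁿ ≤ 131/3381.
0.3² = 0.09 is still above 131/3381 but 0.3³ = 0.027 is at or below it, so n = 3.

3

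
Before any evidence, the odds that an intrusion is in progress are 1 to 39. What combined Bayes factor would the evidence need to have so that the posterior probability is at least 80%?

156

Prior odds = 1/39.
Target odds = 0.8/0.2 = 4.
Required Bayes factor = 4 ÷ (1/39) = 156.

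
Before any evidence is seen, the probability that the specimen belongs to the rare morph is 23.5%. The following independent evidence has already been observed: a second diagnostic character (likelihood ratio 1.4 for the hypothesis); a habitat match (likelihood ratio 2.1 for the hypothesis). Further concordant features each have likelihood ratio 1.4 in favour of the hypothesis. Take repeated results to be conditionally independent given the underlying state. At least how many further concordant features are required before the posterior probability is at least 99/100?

14

Prior odds = 0.235/0.765 = 47/153.
Combined Bayes factor of the evidence already in hand = 1.4 × 2.1 = 2.94.
Odds after that evidence = (47/153) × 2.94 = 2303/2550.
Target odds = 0.99/0.01 = 99.
Need 1.4ⁿ ≥ 99 ÷ (2303/2550) = 252450/2303.
1.4¹³ ≈79.3715 falls short of 252450/2303 but 1.4¹⁴ ≈111.12 reaches it, so n = 14.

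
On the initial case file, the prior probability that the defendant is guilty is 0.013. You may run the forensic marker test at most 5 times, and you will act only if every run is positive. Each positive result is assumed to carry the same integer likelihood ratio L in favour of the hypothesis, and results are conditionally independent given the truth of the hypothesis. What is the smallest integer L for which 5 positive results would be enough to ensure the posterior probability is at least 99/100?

Prior odds = 0.013/0.987 = 13/987.
Target odds = 0.99/0.01 = 99.
Need L⁵ ≥ 99 ÷ (13/987) = 97713/13.
5⁵ = 3125 < 97713/13 ≤ 7776 = 6⁵, so L = 6.

6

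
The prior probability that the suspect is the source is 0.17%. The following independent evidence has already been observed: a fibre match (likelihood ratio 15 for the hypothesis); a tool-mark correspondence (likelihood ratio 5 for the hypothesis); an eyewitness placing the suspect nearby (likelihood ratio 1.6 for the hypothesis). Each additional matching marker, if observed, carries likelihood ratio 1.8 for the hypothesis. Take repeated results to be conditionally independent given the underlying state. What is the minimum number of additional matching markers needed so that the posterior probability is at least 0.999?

Prior odds = 0.0017/0.9983 = 17/9983.
Combined Bayes factor of the evidence already in hand = 15 × 5 × 1.6 = 120.
Odds after that evidence = (17/9983) × 120 = 2040/9983.
Target odds = 0.999/0.001 = 999.
Need 1.8ⁿ ≥ 999 ÷ (2040/9983) = 3324339/680.
1.8¹⁴ ≈3748.13 falls short of 3324339/680 but 1.8¹⁵ ≈6746.64 reaches it, so n = 15.

15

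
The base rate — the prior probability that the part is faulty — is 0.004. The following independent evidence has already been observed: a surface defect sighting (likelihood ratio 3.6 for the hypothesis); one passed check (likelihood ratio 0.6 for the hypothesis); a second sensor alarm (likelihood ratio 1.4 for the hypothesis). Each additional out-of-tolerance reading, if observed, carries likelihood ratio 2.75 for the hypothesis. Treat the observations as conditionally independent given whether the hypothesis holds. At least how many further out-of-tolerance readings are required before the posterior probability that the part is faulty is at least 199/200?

10

Prior odds = 0.004/0.996 = 1/249.
Combined Bayes factor of the evidence already in hand = 3.6 × 0.6 × 1.4 = 3.024.
Odds after that evidence = (1/249) × 3.024 = 126/10375.
Target odds = 0.995/0.005 = 199.
Need 2.75ⁿ ≥ 199 ÷ (126/10375) = 2064625/126.
2.75⁹ ≈8994.86 falls short of 2064625/126 but 2.75¹⁰ ≈24735.9 reaches it, so n = 10.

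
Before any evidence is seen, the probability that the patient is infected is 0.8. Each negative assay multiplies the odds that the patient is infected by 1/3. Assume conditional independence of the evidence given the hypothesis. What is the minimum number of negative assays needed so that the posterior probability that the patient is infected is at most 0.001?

Prior odds: 0.8 ÷ 0.2 = 4.
Likelihood ratio per negative assay = 1/3.
Target posterior odds = 0.001/0.999 = 1/999.
Need 4 × (1/3)ⁿ ≤ 1/999, i.e. (1/3)ⁿ ≤ 1/3996.
(1/3)⁷ = 1/2187 is still above 1/3996 but (1/3)⁸ = 1/6561 is at or below it, so n = 8.

8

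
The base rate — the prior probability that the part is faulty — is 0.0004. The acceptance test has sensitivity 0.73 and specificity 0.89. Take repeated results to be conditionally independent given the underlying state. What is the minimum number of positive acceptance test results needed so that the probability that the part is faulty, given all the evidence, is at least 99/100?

7

Prior odds = 0.0004/0.9996 = 1/2499.
False-positive rate = 1 − 0.89 = 0.11; likelihood ratio of a positive = 0.73/0.11 = 73/11.
Target posterior odds = 0.99/0.01 = 99.
Require (73/11)ⁿ ≥ 99 ÷ (1/2499) = 247401.
(73/11)⁶ ≈85424.2 falls short of 247401 but (73/11)⁷ ≈566906 reaches it, so n = 7.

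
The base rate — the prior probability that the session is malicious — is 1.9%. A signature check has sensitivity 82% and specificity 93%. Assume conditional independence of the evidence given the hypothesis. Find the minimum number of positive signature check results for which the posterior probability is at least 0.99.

Prior odds = 0.019/0.981 = 19/981.
False-positive rate = 1 − 0.93 = 0.07; likelihood ratio of a positive = 0.82/0.07 = 82/7.
Target posterior odds = 0.99/0.01 = 99.
Require (82/7)ⁿ ≥ 99 ÷ (19/981) = 97119/19.
(82/7)³ = 551368/343 falls short of 97119/19 but (82/7)⁴ = 45212176/2401 reaches it, so n = 4.

4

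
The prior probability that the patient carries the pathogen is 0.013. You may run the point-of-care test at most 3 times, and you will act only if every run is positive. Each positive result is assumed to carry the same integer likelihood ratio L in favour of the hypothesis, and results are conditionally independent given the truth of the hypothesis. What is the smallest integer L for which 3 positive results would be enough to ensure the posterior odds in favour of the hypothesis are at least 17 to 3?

8

Prior odds = 0.013/0.987 = 13/987.
Target odds = 17/3.
Need L³ ≥ 17/3 ÷ (13/987) = 5593/13.
7³ = 343 < 5593/13 ≤ 512 = 8³, so L = 8.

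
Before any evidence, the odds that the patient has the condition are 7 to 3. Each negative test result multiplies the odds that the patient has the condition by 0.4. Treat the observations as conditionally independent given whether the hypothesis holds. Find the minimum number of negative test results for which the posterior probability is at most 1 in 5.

Prior odds = 7/3.
Likelihood ratio per negative test result = 0.4.
Target odds: 0.2 ÷ 0.8 = 0.25.
Require 0.4ⁿ ≤ 0.25 ÷ (7/3) = 3/28.
0.4² = 0.16 is still above 3/28 but 0.4³ = 0.064 is at or below it, so n = 3.

3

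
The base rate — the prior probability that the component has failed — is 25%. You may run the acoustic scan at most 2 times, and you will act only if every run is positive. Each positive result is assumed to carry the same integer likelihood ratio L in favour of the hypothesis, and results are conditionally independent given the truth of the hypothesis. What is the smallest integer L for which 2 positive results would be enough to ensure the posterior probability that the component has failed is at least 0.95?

8

Prior odds = 0.25/0.75 = 1/3.
Target odds = 0.95/0.05 = 19.
Need L² ≥ 19 ÷ (1/3) = 57.
7² = 49 < 57 ≤ 64 = 8², so L = 8.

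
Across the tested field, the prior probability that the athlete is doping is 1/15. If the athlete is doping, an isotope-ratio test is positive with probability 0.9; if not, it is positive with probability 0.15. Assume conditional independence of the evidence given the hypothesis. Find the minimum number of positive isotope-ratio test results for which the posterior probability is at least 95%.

Prior odds = (1/15)/(14/15) = 1/14.
Likelihood ratio of a positive = 0.9/0.15 = 6.
Target odds: 0.95 ÷ 0.05 = 19.
Require 6ⁿ ≥ 19 ÷ (1/14) = 266.
6³ = 216 falls short of 266 but 6⁴ = 1296 reaches it, so n = 4.

4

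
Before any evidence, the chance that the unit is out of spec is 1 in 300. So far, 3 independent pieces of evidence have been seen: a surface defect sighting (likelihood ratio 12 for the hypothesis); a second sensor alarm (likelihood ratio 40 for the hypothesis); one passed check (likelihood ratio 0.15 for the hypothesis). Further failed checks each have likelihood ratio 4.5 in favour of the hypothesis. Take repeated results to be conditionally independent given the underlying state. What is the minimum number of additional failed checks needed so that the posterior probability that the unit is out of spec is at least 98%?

Prior odds = (1/300)/(299/300) = 1/299.
Combined Bayes factor of the evidence already in hand = 12 × 40 × 0.15 = 72.
Odds after that evidence = (1/299) × 72 = 72/299.
Target odds = 0.98/0.02 = 49.
Need 4.5ⁿ ≥ 49 ÷ (72/299) = 14651/72.
4.5³ = 91.125 falls short of 14651/72 but 4.5⁴ = 410.0625 reaches it, so n = 4.

4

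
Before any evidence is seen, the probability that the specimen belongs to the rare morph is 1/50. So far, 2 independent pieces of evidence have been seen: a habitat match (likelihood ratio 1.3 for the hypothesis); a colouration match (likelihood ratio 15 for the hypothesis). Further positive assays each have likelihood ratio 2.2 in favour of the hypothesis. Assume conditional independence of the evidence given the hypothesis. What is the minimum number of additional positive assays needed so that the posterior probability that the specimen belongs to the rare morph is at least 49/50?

Prior odds = 0.02/0.98 = 1/49.
Combined Bayes factor of the evidence already in hand = 1.3 × 15 = 19.5.
Odds after that evidence = (1/49) × 19.5 = 39/98.
Target odds = 0.98/0.02 = 49.
Need 2.2ⁿ ≥ 49 ÷ (39/98) = 4802/39.
2.2⁶ = 1771561/15625 falls short of 4802/39 but 2.2⁷ = 19487171/78125 reaches it, so n = 7.

7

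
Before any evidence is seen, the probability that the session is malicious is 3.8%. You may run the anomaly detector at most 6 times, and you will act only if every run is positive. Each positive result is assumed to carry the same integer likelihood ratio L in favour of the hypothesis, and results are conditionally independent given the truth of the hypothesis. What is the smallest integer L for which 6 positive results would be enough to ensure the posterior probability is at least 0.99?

Prior odds = 0.038/0.962 = 19/481.
Target odds = 0.99/0.01 = 99.
Need L⁶ ≥ 99 ÷ (19/481) = 47619/19.
3⁶ = 729 < 47619/19 ≤ 4096 = 4⁶, so L = 4.

4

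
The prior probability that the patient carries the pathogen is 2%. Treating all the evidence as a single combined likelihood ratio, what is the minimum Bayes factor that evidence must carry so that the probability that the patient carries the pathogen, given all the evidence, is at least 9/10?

441

Prior odds = 0.02/0.98 = 1/49.
Target odds = 0.9/0.1 = 9.
Required Bayes factor = 9 ÷ (1/49) = 441.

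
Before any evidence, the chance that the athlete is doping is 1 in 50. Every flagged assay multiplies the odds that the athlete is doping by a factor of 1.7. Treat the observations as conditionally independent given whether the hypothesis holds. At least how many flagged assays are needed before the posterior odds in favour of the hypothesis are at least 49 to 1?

Prior odds: 0.02 ÷ 0.98 = 1/49.
Likelihood ratio per flagged assay = 1.7.
Target odds = 49.
Require 1.7ⁿ ≥ 49 ÷ (1/49) = 2401.
1.7¹⁴ ≈1683.78 falls short of 2401 but 1.7¹⁵ ≈2862.42 reaches it, so n = 15.

15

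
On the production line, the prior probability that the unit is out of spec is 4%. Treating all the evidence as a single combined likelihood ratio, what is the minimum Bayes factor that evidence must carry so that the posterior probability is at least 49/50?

1176

Prior odds = 0.04/0.96 = 1/24.
Target odds = 0.98/0.02 = 49.
Required Bayes factor = 49 ÷ (1/24) = 1176.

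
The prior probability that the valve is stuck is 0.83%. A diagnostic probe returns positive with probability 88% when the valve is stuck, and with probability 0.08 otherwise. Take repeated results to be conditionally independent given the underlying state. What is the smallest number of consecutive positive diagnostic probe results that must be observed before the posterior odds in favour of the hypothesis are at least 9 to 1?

Prior odds: 0.0083 ÷ 0.9917 = 83/9917.
Likelihood ratio of a positive result = 0.88/0.08 = 11.
Target odds = 9.
Need (83/9917) × 11ⁿ ≥ 9, i.e. 11ⁿ ≥ 89253/83.
11² = 121 falls short of 89253/83 but 11³ = 1331 reaches it, so n = 3.

3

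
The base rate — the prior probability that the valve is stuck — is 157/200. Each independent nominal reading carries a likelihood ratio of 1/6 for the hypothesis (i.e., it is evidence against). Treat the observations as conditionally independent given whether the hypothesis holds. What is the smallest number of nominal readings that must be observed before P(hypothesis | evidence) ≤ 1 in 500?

Prior odds = 0.785/0.215 = 157/43.
Likelihood ratio per nominal reading = 1/6.
Target odds: 0.002 ÷ 0.998 = 1/499.
Require (1/6)ⁿ ≤ 1/499 ÷ (157/43) = 43/78343.
(1/6)⁴ = 1/1296 is still above 43/78343 but (1/6)⁵ = 1/7776 is at or below it, so n = 5.

5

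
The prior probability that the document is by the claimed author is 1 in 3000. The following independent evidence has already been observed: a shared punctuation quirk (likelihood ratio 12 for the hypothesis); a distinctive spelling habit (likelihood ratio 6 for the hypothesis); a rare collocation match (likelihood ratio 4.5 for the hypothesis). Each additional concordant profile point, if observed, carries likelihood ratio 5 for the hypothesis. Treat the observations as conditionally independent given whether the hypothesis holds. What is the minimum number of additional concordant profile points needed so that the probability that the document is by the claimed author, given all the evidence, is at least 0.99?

Prior odds = (1/3000)/(2999/3000) = 1/2999.
Combined Bayes factor of the evidence already in hand = 12 × 6 × 4.5 = 324.
Odds after that evidence = (1/2999) × 324 = 324/2999.
Target odds = 0.99/0.01 = 99.
Need 5ⁿ ≥ 99 ÷ (324/2999) = 32989/36.
5⁴ = 625 falls short of 32989/36 but 5⁵ = 3125 reaches it, so n = 5.

5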